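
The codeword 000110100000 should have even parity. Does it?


Number of 1s: 3

No, parity error (3 ones)


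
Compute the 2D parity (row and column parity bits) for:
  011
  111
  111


Row parities: 011
Column parities: 011

Row P: 011, Col P: 011, Corner: 0


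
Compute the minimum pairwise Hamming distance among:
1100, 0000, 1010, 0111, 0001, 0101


Comparing all pairs, minimum distance: 1
Can detect 0 errors, correct 0 errors

1


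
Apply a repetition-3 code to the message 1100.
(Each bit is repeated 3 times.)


Each bit -> 3 copies

111111000000


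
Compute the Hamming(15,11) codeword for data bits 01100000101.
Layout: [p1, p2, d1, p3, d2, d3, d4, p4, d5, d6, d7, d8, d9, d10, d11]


Parity bits: p1=1, p2=0, p3=0, p4=0

100011000000101


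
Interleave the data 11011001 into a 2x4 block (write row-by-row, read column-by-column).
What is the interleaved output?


Matrix:
  1101
  1001
Read columns: 11100011

11100011


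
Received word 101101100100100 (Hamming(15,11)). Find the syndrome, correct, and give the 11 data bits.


Syndrome = 0: no error detected

Data: 10110100100 (no errors)


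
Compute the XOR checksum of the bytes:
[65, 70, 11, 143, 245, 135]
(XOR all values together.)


XOR chain: 65 ^ 70 ^ 11 ^ 143 ^ 245 ^ 135 = 241

241


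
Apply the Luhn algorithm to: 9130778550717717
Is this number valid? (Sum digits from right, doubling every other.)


Luhn sum = 68
68 mod 10 = 8

Invalid (Luhn sum mod 10 = 8)


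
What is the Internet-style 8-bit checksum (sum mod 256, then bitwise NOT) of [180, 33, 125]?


Sum = 338 mod 256 = 82
Complement = 173

173


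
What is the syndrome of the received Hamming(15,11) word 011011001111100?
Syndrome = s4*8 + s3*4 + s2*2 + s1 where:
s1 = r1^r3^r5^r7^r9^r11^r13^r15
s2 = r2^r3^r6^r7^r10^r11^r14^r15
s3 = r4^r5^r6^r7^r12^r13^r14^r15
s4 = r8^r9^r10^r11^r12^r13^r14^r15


s1=1, s2=1, s3=0, s4=1

Syndrome = 11 (error at position 11)


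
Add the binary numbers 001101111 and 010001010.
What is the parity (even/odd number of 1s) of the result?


001101111 = 111
010001010 = 138
Sum = 249 = 11111001
1s count = 6

even parity (6 ones in 11111001)


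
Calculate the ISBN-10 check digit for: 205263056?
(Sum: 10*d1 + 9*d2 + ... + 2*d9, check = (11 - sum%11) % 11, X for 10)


Weighted sum: 152
152 mod 11 = 9

Check digit: 2


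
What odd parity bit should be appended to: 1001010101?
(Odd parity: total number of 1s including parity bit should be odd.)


Number of 1s in data: 5
Parity bit: 0

0


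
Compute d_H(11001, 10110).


XOR: 01111
Count of 1s: 4

4


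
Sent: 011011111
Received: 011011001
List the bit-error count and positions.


XOR: 000000110

2 error(s) at position(s): 6, 7


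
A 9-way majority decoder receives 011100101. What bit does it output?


Ones: 5 out of 9
Threshold: 5

1 (5/9 voted 1)


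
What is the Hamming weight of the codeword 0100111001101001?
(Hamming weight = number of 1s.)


Counting 1s in 0100111001101001

8


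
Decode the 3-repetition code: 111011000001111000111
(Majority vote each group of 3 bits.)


Groups: 111, 011, 000, 001, 111, 000, 111
Majority votes: 1100101

1100101


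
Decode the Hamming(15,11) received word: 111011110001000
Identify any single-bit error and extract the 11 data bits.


Syndrome = 0: no error detected

Data: 11110001000 (no errors)


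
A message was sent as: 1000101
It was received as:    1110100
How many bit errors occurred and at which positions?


XOR: 0110001

3 error(s) at position(s): 1, 2, 6


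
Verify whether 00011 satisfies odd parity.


Number of 1s: 2

No, parity error (2 ones)


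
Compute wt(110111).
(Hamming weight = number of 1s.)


Counting 1s in 110111

5


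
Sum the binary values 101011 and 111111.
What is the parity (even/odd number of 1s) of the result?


101011 = 43
111111 = 63
Sum = 106 = 1101010
1s count = 4

even parity (4 ones in 1101010)


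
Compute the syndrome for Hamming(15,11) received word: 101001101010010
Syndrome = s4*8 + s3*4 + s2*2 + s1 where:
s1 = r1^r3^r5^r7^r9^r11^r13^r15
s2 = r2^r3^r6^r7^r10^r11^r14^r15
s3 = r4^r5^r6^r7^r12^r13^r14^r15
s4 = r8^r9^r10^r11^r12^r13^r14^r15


s1=1, s2=1, s3=1, s4=1

Syndrome = 15 (error at position 15)


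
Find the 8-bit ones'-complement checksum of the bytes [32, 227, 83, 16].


Sum = 358 mod 256 = 102
Complement = 153

153


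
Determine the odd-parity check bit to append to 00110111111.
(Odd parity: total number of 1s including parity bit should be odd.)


Number of 1s in data: 8
Parity bit: 1

1


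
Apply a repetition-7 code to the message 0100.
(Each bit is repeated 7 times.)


Each bit -> 7 copies

0000000111111100000000000000


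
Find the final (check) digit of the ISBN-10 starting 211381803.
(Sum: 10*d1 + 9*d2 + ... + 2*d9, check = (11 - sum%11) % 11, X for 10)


Weighted sum: 149
149 mod 11 = 6

Check digit: 5


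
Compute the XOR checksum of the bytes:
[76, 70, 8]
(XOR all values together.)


XOR chain: 76 ^ 70 ^ 8 = 2

2


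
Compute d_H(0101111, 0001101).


XOR: 0100010
Count of 1s: 2

2


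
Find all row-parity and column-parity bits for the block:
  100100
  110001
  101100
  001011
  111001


Row parities: 01110
Column parities: 001011

Row P: 01110, Col P: 001011, Corner: 1


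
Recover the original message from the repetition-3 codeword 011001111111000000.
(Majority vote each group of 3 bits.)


Groups: 011, 001, 111, 111, 000, 000
Majority votes: 101100

101100


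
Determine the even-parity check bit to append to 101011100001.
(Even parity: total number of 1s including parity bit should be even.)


Number of 1s in data: 6
Parity bit: 0

0


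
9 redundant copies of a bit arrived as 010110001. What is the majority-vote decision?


Ones: 4 out of 9
Threshold: 5

0 (4/9 voted 1)


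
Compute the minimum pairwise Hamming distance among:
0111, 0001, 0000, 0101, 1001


Comparing all pairs, minimum distance: 1
Can detect 0 errors, correct 0 errors

1


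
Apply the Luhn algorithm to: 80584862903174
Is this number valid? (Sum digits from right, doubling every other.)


Luhn sum = 62
62 mod 10 = 2

Invalid (Luhn sum mod 10 = 2)


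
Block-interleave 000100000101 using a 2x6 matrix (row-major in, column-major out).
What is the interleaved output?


Matrix:
  000100
  000101
Read columns: 000000110001

000000110001


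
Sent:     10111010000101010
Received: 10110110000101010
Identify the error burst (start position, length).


XOR: 00001100000000000

Burst at position 4, length 2


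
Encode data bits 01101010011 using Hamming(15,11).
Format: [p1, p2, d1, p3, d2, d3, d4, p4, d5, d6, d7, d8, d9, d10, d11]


Parity bits: p1=0, p2=0, p3=0, p4=0

000011001010011


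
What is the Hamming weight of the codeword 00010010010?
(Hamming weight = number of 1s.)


Counting 1s in 00010010010

3


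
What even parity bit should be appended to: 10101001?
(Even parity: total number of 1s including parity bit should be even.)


Number of 1s in data: 4
Parity bit: 0

0


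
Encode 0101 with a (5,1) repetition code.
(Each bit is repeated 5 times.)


Each bit -> 5 copies

00000111110000011111


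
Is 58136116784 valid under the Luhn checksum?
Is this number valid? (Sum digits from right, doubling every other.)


Luhn sum = 49
49 mod 10 = 9

Invalid (Luhn sum mod 10 = 9)


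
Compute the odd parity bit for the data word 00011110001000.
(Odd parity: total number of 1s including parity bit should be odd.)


Number of 1s in data: 5
Parity bit: 0

0


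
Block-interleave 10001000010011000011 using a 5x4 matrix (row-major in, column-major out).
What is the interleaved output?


Matrix:
  1000
  1000
  0100
  1100
  0011
Read columns: 11010001100000100001

11010001100000100001


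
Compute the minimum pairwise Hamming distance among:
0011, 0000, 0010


Comparing all pairs, minimum distance: 1
Can detect 0 errors, correct 0 errors

1


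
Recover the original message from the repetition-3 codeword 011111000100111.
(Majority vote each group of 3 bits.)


Groups: 011, 111, 000, 100, 111
Majority votes: 11001

11001


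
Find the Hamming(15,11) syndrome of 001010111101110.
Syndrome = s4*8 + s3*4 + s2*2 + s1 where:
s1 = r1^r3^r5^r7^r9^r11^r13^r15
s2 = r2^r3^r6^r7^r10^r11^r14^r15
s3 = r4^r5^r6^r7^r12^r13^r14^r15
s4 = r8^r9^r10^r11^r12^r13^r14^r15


s1=1, s2=0, s3=1, s4=0

Syndrome = 5 (error at position 5)


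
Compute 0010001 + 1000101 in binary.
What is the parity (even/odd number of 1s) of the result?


0010001 = 17
1000101 = 69
Sum = 86 = 1010110
1s count = 4

even parity (4 ones in 1010110)


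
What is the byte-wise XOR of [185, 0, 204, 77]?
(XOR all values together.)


XOR chain: 185 ^ 0 ^ 204 ^ 77 = 56

56


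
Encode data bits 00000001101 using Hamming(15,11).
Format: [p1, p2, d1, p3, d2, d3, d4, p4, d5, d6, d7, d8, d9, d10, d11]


Parity bits: p1=0, p2=1, p3=1, p4=1

010100010001101


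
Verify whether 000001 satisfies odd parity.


Number of 1s: 1

Yes, parity is correct (1 ones)


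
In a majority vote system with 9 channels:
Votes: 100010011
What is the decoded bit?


Ones: 4 out of 9
Threshold: 5

0 (4/9 voted 1)


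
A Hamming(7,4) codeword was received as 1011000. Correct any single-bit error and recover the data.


Syndrome = 6: error at position 6

Data: 1010 (corrected bit 6)


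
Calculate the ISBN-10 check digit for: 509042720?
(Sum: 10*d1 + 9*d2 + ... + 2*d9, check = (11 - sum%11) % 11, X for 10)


Weighted sum: 190
190 mod 11 = 3

Check digit: 8


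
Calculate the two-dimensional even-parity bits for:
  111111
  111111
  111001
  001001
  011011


Row parities: 00000
Column parities: 101011

Row P: 00000, Col P: 101011, Corner: 0


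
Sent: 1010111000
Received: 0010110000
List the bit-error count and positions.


XOR: 1000001000

2 error(s) at position(s): 0, 6


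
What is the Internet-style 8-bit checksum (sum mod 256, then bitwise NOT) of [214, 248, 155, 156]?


Sum = 773 mod 256 = 5
Complement = 250

250


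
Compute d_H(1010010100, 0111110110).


XOR: 1101100010
Count of 1s: 5

5


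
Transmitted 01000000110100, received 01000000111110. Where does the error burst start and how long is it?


XOR: 00000000001010

Burst at position 10, length 3


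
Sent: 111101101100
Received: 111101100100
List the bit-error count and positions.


XOR: 000000001000

1 error(s) at position(s): 8


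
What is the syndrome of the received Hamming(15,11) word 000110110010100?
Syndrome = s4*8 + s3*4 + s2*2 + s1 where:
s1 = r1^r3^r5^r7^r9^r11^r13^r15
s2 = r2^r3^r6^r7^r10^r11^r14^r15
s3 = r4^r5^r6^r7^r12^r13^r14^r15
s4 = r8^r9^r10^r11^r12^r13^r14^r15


s1=0, s2=0, s3=0, s4=1

Syndrome = 8 (error at position 8)


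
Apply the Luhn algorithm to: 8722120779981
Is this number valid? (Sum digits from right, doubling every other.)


Luhn sum = 62
62 mod 10 = 2

Invalid (Luhn sum mod 10 = 2)


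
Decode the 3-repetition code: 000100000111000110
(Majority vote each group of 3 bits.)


Groups: 000, 100, 000, 111, 000, 110
Majority votes: 000101

000101


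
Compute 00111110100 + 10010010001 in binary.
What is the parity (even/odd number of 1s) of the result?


00111110100 = 500
10010010001 = 1169
Sum = 1669 = 11010000101
1s count = 5

odd parity (5 ones in 11010000101)


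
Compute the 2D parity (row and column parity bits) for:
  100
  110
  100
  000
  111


Row parities: 10101
Column parities: 001

Row P: 10101, Col P: 001, Corner: 1


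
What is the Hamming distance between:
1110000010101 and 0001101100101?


XOR: 1111101110000
Count of 1s: 8

8


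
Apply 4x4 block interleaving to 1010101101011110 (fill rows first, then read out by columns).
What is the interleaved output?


Matrix:
  1010
  1011
  0101
  1110
Read columns: 1101001111010110

1101001111010110


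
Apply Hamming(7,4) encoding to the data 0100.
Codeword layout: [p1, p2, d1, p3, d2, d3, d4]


Parity bits: p1=1, p2=0, p3=1

1001100


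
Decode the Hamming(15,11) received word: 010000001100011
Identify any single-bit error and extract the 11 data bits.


Syndrome = 0: no error detected

Data: 00001100011 (no errors)


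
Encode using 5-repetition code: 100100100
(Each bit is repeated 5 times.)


Each bit -> 5 copies

111110000000000111110000000000111110000000000


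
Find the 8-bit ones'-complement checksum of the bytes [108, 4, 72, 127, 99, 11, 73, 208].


Sum = 702 mod 256 = 190
Complement = 65

65


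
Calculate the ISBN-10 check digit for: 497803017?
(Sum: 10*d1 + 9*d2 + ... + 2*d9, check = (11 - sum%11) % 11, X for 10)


Weighted sum: 265
265 mod 11 = 1

Check digit: X


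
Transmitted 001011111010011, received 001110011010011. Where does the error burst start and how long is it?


XOR: 000101100000000

Burst at position 3, length 4


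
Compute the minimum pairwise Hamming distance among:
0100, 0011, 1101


Comparing all pairs, minimum distance: 2
Can detect 1 errors, correct 0 errors

2


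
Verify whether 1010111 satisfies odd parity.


Number of 1s: 5

Yes, parity is correct (5 ones)


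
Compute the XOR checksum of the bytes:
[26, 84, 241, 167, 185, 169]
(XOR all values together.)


XOR chain: 26 ^ 84 ^ 241 ^ 167 ^ 185 ^ 169 = 8

8


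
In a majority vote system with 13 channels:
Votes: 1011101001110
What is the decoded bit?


Ones: 8 out of 13
Threshold: 7

1 (8/13 voted 1)


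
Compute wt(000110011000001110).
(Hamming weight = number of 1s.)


Counting 1s in 000110011000001110

7


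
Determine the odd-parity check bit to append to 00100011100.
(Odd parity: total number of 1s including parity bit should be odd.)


Number of 1s in data: 4
Parity bit: 1

1


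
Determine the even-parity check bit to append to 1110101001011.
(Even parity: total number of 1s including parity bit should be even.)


Number of 1s in data: 8
Parity bit: 0

0


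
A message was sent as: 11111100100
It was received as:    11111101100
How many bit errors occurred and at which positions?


XOR: 00000001000

1 error(s) at position(s): 7


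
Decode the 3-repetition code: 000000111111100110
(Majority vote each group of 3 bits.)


Groups: 000, 000, 111, 111, 100, 110
Majority votes: 001101

001101


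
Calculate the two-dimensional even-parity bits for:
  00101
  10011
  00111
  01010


Row parities: 0110
Column parities: 11011

Row P: 0110, Col P: 11011, Corner: 0


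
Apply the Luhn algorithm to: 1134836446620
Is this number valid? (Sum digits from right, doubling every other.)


Luhn sum = 59
59 mod 10 = 9

Invalid (Luhn sum mod 10 = 9)


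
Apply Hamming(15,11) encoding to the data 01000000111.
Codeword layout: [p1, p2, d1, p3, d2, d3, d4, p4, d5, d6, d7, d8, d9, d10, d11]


Parity bits: p1=1, p2=0, p3=0, p4=1

100010010000111


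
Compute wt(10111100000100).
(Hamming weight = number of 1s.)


Counting 1s in 10111100000100

6


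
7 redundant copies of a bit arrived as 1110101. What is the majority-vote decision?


Ones: 5 out of 7
Threshold: 4

1 (5/7 voted 1)


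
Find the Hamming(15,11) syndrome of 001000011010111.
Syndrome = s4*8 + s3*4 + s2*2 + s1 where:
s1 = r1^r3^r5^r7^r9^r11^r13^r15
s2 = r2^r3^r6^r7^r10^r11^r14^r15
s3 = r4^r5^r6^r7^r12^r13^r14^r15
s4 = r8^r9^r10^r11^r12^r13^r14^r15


s1=1, s2=0, s3=1, s4=0

Syndrome = 5 (error at position 5)


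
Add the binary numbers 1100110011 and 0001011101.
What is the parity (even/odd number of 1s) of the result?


1100110011 = 819
0001011101 = 93
Sum = 912 = 1110010000
1s count = 4

even parity (4 ones in 1110010000)


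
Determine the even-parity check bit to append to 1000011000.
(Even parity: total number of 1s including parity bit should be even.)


Number of 1s in data: 3
Parity bit: 1

1


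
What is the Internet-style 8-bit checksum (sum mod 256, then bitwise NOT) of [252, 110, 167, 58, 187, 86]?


Sum = 860 mod 256 = 92
Complement = 163

163


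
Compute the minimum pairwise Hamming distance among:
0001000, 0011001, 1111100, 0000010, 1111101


Comparing all pairs, minimum distance: 1
Can detect 0 errors, correct 0 errors

1


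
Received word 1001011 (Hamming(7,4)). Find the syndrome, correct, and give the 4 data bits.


Syndrome = 4: error at position 4

Data: 0011 (corrected bit 4)


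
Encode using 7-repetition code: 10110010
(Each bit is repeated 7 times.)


Each bit -> 7 copies

11111110000000111111111111110000000000000011111110000000


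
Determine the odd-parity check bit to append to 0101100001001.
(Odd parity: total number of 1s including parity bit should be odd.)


Number of 1s in data: 5
Parity bit: 0

0


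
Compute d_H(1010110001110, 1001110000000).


XOR: 0011000001110
Count of 1s: 5

5


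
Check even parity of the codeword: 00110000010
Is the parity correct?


Number of 1s: 3

No, parity error (3 ones)


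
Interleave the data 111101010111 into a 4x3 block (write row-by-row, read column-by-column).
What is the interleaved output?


Matrix:
  111
  101
  010
  111
Read columns: 110110111101

110110111101


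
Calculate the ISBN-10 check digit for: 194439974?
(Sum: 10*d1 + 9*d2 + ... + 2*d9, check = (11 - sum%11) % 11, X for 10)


Weighted sum: 279
279 mod 11 = 4

Check digit: 7


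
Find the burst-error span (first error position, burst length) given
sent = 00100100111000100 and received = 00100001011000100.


XOR: 00000101100000000

Burst at position 5, length 4


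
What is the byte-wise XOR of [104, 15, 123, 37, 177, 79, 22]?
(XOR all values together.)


XOR chain: 104 ^ 15 ^ 123 ^ 37 ^ 177 ^ 79 ^ 22 = 209

209


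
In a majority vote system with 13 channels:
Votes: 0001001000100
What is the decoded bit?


Ones: 3 out of 13
Threshold: 7

0 (3/13 voted 1)


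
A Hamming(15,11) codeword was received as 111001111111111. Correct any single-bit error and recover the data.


Syndrome = 1: error at position 1

Data: 10111111111 (corrected bit 1)


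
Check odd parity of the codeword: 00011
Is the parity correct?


Number of 1s: 2

No, parity error (2 ones)


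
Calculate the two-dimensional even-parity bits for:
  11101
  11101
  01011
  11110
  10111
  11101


Row parities: 001000
Column parities: 11111

Row P: 001000, Col P: 11111, Corner: 1


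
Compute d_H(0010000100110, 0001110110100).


XOR: 0011110010010
Count of 1s: 6

6


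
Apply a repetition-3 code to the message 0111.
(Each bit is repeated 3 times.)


Each bit -> 3 copies

000111111111


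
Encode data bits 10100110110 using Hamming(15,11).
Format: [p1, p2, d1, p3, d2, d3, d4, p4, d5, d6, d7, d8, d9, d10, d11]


Parity bits: p1=1, p2=1, p3=1, p4=0

111101000110110


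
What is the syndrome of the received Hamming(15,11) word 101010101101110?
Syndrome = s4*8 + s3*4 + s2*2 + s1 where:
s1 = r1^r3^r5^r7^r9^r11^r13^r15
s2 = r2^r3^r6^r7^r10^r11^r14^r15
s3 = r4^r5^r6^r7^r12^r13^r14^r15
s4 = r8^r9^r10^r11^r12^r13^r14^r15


s1=0, s2=0, s3=1, s4=1

Syndrome = 12 (error at position 12)


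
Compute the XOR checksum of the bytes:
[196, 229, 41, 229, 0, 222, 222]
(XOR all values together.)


XOR chain: 196 ^ 229 ^ 41 ^ 229 ^ 0 ^ 222 ^ 222 = 237

237


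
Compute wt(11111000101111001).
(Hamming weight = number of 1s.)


Counting 1s in 11111000101111001

11


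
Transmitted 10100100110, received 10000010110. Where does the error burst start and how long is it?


XOR: 00100110000

Burst at position 2, length 5


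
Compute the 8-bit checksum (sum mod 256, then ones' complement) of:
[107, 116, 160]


Sum = 383 mod 256 = 127
Complement = 128

128


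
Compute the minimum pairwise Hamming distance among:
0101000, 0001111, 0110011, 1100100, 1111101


Comparing all pairs, minimum distance: 3
Can detect 2 errors, correct 1 errors

3


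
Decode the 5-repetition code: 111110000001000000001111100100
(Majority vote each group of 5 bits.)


Groups: 11111, 00000, 01000, 00000, 11111, 00100
Majority votes: 100010

100010


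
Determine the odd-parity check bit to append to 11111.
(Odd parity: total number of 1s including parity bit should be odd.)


Number of 1s in data: 5
Parity bit: 0

0


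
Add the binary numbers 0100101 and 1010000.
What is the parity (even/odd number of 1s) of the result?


0100101 = 37
1010000 = 80
Sum = 117 = 1110101
1s count = 5

odd parity (5 ones in 1110101)


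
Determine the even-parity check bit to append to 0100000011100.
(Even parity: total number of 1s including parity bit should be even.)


Number of 1s in data: 4
Parity bit: 0

0


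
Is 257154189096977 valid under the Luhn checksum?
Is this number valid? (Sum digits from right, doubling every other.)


Luhn sum = 75
75 mod 10 = 5

Invalid (Luhn sum mod 10 = 5)


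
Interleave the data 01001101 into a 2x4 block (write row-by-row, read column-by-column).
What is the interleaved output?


Matrix:
  0100
  1101
Read columns: 01110001

01110001


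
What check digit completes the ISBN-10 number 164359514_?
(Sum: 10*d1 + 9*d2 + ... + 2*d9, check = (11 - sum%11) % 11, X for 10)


Weighted sum: 223
223 mod 11 = 3

Check digit: 8


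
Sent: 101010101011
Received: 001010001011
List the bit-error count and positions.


XOR: 100000100000

2 error(s) at position(s): 0, 6


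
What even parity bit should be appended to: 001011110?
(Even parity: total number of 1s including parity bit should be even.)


Number of 1s in data: 5
Parity bit: 1

1


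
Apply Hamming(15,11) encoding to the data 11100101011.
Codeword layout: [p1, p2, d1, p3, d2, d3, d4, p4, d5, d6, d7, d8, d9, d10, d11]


Parity bits: p1=1, p2=1, p3=1, p4=0

111111000101011


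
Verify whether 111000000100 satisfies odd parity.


Number of 1s: 4

No, parity error (4 ones)


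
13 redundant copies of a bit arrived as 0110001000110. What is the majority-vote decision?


Ones: 5 out of 13
Threshold: 7

0 (5/13 voted 1)


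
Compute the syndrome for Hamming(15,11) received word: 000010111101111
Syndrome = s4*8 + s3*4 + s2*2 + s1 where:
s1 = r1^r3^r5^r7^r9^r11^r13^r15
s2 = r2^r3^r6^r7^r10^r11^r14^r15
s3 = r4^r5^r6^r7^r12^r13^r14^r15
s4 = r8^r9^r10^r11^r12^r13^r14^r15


s1=1, s2=0, s3=0, s4=1

Syndrome = 9 (error at position 9)


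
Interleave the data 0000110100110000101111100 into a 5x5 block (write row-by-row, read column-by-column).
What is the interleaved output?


Matrix:
  00001
  10100
  11000
  01011
  11100
Read columns: 0110100111010010001010010

0110100111010010001010010


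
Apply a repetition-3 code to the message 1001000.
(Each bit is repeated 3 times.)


Each bit -> 3 copies

111000000111000000000


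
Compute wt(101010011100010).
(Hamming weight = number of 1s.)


Counting 1s in 101010011100010

7


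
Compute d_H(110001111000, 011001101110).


XOR: 101000010110
Count of 1s: 5

5


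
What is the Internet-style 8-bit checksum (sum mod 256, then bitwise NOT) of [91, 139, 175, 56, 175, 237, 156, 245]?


Sum = 1274 mod 256 = 250
Complement = 5

5


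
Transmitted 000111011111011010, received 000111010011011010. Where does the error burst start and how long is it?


XOR: 000000001100000000

Burst at position 8, length 2


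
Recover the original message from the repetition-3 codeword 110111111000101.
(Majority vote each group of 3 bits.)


Groups: 110, 111, 111, 000, 101
Majority votes: 11101

11101


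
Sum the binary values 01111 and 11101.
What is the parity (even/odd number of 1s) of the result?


01111 = 15
11101 = 29
Sum = 44 = 101100
1s count = 3

odd parity (3 ones in 101100)


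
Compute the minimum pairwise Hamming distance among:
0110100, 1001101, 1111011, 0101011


Comparing all pairs, minimum distance: 2
Can detect 1 errors, correct 0 errors

2


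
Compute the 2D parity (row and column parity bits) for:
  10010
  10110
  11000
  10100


Row parities: 0100
Column parities: 01000

Row P: 0100, Col P: 01000, Corner: 1


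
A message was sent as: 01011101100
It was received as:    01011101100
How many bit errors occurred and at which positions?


XOR: 00000000000

0 errors (received matches sent)


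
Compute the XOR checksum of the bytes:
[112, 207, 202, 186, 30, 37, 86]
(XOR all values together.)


XOR chain: 112 ^ 207 ^ 202 ^ 186 ^ 30 ^ 37 ^ 86 = 162

162


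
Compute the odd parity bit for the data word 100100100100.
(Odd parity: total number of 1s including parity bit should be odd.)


Number of 1s in data: 4
Parity bit: 1

1


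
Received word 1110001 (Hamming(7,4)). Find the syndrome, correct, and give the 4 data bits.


Syndrome = 7: error at position 7

Data: 1000 (corrected bit 7)


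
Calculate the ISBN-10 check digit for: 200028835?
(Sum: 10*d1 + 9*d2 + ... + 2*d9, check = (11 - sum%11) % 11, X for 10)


Weighted sum: 123
123 mod 11 = 2

Check digit: 9


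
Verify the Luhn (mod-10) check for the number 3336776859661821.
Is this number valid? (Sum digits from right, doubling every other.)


Luhn sum = 78
78 mod 10 = 8

Invalid (Luhn sum mod 10 = 8)


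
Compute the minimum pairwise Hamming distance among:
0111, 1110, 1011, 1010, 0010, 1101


Comparing all pairs, minimum distance: 1
Can detect 0 errors, correct 0 errors

1


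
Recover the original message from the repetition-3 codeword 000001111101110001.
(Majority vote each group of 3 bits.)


Groups: 000, 001, 111, 101, 110, 001
Majority votes: 001110

001110


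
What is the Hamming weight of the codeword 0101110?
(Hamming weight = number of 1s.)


Counting 1s in 0101110

4


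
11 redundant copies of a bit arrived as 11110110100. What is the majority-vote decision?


Ones: 7 out of 11
Threshold: 6

1 (7/11 voted 1)


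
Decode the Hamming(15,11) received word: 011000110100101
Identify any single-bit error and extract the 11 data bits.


Syndrome = 6: error at position 6

Data: 10110100101 (corrected bit 6)


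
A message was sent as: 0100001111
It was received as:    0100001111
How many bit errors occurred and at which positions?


XOR: 0000000000

0 errors (received matches sent)


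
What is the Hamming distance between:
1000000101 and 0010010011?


XOR: 1010010110
Count of 1s: 5

5


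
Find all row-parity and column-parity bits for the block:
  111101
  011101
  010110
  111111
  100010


Row parities: 10100
Column parities: 101011

Row P: 10100, Col P: 101011, Corner: 0


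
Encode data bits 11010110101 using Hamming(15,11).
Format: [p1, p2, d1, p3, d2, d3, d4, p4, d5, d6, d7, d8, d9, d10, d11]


Parity bits: p1=0, p2=1, p3=0, p4=0

011010100110101


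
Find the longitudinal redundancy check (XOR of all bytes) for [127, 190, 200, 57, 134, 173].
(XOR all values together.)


XOR chain: 127 ^ 190 ^ 200 ^ 57 ^ 134 ^ 173 = 27

27


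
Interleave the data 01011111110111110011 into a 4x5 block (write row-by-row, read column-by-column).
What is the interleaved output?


Matrix:
  01011
  11111
  01111
  10011
Read columns: 01011110011011111111

01011110011011111111


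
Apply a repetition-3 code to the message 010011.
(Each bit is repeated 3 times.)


Each bit -> 3 copies

000111000000111111


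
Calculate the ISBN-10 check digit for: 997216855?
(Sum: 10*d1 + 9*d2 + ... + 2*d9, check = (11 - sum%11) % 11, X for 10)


Weighted sum: 334
334 mod 11 = 4

Check digit: 7


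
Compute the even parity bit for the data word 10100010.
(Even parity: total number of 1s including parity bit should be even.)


Number of 1s in data: 3
Parity bit: 1

1


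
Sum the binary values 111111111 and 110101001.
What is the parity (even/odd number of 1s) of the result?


111111111 = 511
110101001 = 425
Sum = 936 = 1110101000
1s count = 5

odd parity (5 ones in 1110101000)


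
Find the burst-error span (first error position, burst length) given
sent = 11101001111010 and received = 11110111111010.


XOR: 00011110000000

Burst at position 3, length 4


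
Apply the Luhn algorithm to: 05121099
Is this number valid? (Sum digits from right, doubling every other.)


Luhn sum = 29
29 mod 10 = 9

Invalid (Luhn sum mod 10 = 9)


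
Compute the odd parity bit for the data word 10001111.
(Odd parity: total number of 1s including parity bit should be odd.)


Number of 1s in data: 5
Parity bit: 0

0


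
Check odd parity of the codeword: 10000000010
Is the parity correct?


Number of 1s: 2

No, parity error (2 ones)


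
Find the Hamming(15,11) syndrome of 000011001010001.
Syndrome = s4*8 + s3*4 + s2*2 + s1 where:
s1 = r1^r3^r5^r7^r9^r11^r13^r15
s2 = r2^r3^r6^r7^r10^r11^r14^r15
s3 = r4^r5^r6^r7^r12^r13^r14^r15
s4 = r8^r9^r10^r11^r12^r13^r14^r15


s1=0, s2=1, s3=1, s4=1

Syndrome = 14 (error at position 14)


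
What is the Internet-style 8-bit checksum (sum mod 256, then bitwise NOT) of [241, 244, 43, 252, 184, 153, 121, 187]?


Sum = 1425 mod 256 = 145
Complement = 110

110


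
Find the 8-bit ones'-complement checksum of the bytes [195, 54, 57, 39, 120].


Sum = 465 mod 256 = 209
Complement = 46

46


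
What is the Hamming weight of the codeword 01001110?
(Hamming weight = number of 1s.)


Counting 1s in 01001110

4


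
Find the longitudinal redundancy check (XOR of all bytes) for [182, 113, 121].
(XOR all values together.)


XOR chain: 182 ^ 113 ^ 121 = 190

190


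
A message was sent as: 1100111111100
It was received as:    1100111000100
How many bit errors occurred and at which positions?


XOR: 0000000111000

3 error(s) at position(s): 7, 8, 9


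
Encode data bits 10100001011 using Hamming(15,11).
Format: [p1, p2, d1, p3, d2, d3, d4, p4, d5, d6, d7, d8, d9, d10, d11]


Parity bits: p1=0, p2=0, p3=0, p4=1

001001010001011


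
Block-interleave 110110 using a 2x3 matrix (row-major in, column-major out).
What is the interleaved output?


Matrix:
  110
  110
Read columns: 111100

111100


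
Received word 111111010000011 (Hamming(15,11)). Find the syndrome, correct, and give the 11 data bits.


Syndrome = 14: error at position 14

Data: 11100000001 (corrected bit 14)


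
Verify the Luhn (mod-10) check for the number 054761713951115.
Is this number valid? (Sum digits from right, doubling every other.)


Luhn sum = 54
54 mod 10 = 4

Invalid (Luhn sum mod 10 = 4)


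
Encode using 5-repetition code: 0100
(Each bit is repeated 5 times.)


Each bit -> 5 copies

00000111110000000000


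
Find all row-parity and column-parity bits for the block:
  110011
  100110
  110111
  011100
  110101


Row parities: 01110
Column parities: 001011

Row P: 01110, Col P: 001011, Corner: 1


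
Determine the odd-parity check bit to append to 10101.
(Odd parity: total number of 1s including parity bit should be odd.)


Number of 1s in data: 3
Parity bit: 0

0


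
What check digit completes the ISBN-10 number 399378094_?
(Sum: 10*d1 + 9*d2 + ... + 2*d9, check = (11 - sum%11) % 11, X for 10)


Weighted sum: 321
321 mod 11 = 2

Check digit: 9


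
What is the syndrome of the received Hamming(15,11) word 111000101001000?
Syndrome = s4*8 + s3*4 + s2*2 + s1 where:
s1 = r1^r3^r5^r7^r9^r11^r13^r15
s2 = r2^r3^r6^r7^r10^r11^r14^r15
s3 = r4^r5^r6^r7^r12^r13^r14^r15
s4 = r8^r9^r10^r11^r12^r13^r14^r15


s1=0, s2=1, s3=0, s4=0

Syndrome = 2 (error at position 2)


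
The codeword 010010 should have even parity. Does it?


Number of 1s: 2

Yes, parity is correct (2 ones)


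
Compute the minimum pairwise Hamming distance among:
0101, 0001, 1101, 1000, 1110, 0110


Comparing all pairs, minimum distance: 1
Can detect 0 errors, correct 0 errors

1


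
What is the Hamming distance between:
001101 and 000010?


XOR: 001111
Count of 1s: 4

4


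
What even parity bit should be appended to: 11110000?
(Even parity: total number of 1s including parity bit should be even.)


Number of 1s in data: 4
Parity bit: 0

0


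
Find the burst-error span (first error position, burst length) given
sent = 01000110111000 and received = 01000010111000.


XOR: 00000100000000

Burst at position 5, length 1


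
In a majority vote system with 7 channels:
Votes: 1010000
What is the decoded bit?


Ones: 2 out of 7
Threshold: 4

0 (2/7 voted 1)


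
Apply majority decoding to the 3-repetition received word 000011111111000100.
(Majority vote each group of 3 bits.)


Groups: 000, 011, 111, 111, 000, 100
Majority votes: 011100

011100


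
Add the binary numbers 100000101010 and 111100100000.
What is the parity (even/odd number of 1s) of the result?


100000101010 = 2090
111100100000 = 3872
Sum = 5962 = 1011101001010
1s count = 7

odd parity (7 ones in 1011101001010)


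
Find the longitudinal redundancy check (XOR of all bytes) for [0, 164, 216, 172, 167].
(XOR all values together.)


XOR chain: 0 ^ 164 ^ 216 ^ 172 ^ 167 = 119

119


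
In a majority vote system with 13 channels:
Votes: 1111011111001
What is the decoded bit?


Ones: 10 out of 13
Threshold: 7

1 (10/13 voted 1)


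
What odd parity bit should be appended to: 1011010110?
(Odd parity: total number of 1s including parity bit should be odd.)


Number of 1s in data: 6
Parity bit: 1

1


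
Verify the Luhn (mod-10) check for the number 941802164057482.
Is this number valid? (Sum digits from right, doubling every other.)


Luhn sum = 60
60 mod 10 = 0

Valid (Luhn sum mod 10 = 0)


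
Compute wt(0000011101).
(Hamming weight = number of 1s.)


Counting 1s in 0000011101

4


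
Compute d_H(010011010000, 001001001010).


XOR: 011010011010
Count of 1s: 6

6


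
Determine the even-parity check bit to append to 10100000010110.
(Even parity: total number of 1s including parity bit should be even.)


Number of 1s in data: 5
Parity bit: 1

1


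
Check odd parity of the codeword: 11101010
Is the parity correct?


Number of 1s: 5

Yes, parity is correct (5 ones)


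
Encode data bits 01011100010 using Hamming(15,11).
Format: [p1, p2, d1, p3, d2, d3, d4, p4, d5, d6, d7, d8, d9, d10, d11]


Parity bits: p1=1, p2=1, p3=1, p4=1

110110111100010


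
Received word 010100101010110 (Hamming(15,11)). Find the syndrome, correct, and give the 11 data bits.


Syndrome = 0: no error detected

Data: 00011010110 (no errors)


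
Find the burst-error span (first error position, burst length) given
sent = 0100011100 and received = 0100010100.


XOR: 0000001000

Burst at position 6, length 1


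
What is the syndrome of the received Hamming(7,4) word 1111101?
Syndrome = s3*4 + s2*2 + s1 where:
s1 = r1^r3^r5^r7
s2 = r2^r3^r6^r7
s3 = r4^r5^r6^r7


s1=0, s2=1, s3=1

Syndrome = 6 (error at position 6)


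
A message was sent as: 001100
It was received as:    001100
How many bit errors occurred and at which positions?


XOR: 000000

0 errors (received matches sent)


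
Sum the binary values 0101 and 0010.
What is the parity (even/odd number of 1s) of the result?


0101 = 5
0010 = 2
Sum = 7 = 111
1s count = 3

odd parity (3 ones in 111)


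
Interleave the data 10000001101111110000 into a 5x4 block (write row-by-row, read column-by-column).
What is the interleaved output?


Matrix:
  1000
  0001
  1011
  1111
  0000
Read columns: 10110000100011001110

10110000100011001110


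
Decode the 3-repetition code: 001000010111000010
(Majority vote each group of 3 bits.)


Groups: 001, 000, 010, 111, 000, 010
Majority votes: 000100

000100


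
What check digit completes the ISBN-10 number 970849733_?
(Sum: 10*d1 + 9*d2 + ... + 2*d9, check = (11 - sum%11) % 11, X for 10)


Weighted sum: 321
321 mod 11 = 2

Check digit: 9


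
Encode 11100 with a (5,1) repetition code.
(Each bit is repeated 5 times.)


Each bit -> 5 copies

1111111111111110000000000


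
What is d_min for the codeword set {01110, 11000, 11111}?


Comparing all pairs, minimum distance: 2
Can detect 1 errors, correct 0 errors

2


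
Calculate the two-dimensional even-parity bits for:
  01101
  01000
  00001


Row parities: 111
Column parities: 00100

Row P: 111, Col P: 00100, Corner: 1


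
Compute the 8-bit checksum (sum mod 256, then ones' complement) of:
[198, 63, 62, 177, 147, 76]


Sum = 723 mod 256 = 211
Complement = 44

44


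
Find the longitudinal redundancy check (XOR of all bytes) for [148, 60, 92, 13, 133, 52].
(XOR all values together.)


XOR chain: 148 ^ 60 ^ 92 ^ 13 ^ 133 ^ 52 = 72

72


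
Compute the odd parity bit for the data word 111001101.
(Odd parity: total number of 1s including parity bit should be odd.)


Number of 1s in data: 6
Parity bit: 1

1


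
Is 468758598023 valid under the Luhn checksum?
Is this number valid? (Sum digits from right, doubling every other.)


Luhn sum = 61
61 mod 10 = 1

Invalid (Luhn sum mod 10 = 1)


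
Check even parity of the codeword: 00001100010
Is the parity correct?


Number of 1s: 3

No, parity error (3 ones)


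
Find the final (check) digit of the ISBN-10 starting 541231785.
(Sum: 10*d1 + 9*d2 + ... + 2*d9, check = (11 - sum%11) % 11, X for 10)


Weighted sum: 193
193 mod 11 = 6

Check digit: 5


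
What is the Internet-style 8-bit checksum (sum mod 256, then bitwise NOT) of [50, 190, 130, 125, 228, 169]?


Sum = 892 mod 256 = 124
Complement = 131

131


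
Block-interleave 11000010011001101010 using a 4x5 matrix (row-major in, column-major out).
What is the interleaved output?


Matrix:
  11000
  01001
  10011
  01010
Read columns: 10101101000000110110

10101101000000110110


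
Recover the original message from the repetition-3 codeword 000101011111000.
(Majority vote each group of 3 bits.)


Groups: 000, 101, 011, 111, 000
Majority votes: 01110

01110


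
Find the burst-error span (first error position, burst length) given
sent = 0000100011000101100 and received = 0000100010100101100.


XOR: 0000000001100000000

Burst at position 9, length 2


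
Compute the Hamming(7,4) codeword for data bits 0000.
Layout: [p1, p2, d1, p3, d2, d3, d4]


Parity bits: p1=0, p2=0, p3=0

0000000


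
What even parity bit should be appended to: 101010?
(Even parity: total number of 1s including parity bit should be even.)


Number of 1s in data: 3
Parity bit: 1

1


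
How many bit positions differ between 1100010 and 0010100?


XOR: 1110110
Count of 1s: 5

5


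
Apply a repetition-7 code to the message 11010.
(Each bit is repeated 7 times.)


Each bit -> 7 copies

11111111111111000000011111110000000


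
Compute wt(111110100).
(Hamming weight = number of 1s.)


Counting 1s in 111110100

6


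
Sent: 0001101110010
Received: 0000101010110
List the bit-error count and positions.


XOR: 0001000100100

3 error(s) at position(s): 3, 7, 10


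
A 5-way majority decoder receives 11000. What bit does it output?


Ones: 2 out of 5
Threshold: 3

0 (2/5 voted 1)


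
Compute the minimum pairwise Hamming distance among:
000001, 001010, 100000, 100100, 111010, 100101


Comparing all pairs, minimum distance: 1
Can detect 0 errors, correct 0 errors

1


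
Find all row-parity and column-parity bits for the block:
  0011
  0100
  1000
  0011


Row parities: 0110
Column parities: 1100

Row P: 0110, Col P: 1100, Corner: 0


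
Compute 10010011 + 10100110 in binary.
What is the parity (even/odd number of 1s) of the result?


10010011 = 147
10100110 = 166
Sum = 313 = 100111001
1s count = 5

odd parity (5 ones in 100111001)
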